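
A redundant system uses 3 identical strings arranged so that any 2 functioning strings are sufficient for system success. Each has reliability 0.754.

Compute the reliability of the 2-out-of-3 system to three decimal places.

0.848

R = Σ_{i=2}^{3} C(3,i) p^i (1−p)^{3−i} with p = 0.754
C(3,2)·0.754^2·0.246^1 = 0.41956
C(3,3)·0.754^3·0.246^0 = 0.42866
Sum = 0.848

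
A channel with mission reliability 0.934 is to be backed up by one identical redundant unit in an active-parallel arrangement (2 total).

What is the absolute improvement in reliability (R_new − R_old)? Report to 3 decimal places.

R_before = 0.934
R_after = 1 − (1 − 0.934)^2 = 0.996
ΔR = 0.996 − 0.934 = 0.062

0.062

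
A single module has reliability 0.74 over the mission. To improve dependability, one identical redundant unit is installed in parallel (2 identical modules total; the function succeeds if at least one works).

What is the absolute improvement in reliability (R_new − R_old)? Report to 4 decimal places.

R_before = 0.74
R_after = 1 − (1 − 0.74)^2 = 0.9324
ΔR = 0.9324 − 0.74 = 0.1924

0.1924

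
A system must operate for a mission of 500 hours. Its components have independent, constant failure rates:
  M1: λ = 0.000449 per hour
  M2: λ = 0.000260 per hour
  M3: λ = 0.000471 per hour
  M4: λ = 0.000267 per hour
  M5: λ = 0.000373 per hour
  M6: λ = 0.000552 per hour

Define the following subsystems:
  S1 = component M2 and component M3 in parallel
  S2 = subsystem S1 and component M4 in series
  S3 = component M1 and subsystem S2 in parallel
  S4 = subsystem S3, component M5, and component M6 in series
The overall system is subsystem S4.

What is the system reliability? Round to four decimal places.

0.6110

R(M1) = exp(−0.000449 × 500) = 0.798916
R(M2) = exp(−0.000260 × 500) = 0.878095
R(M3) = exp(−0.000471 × 500) = 0.790176
R(M4) = exp(−0.000267 × 500) = 0.875027
R(M5) = exp(−0.000373 × 500) = 0.829859
R(M6) = exp(−0.000552 × 500) = 0.758813
Parallel (M2 and M3): 1 − (1 − 0.878095)(1 − 0.790176) = 0.974421
Series ([0.974421] and M4): 0.974421 × 0.875027 = 0.852645
Parallel (M1 and [0.852645]): 1 − (1 − 0.798916)(1 − 0.852645) = 0.970369
Series ([0.970369], M5, and M6): 0.970369 × 0.829859 × 0.758813 = 0.6110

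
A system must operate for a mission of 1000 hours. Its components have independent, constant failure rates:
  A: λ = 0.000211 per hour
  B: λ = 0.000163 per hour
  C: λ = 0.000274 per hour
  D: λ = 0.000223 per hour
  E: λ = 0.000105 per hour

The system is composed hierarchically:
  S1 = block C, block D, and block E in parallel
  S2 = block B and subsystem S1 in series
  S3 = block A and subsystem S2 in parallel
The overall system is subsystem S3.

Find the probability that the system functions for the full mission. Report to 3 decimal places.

0.971

R(A) = exp(−0.000211 × 1000) = 0.80977
R(B) = exp(−0.000163 × 1000) = 0.84959
R(C) = exp(−0.000274 × 1000) = 0.76033
R(D) = exp(−0.000223 × 1000) = 0.80011
R(E) = exp(−0.000105 × 1000) = 0.90032
Parallel (C, D, and E): 1 − (1 − 0.76033)(1 − 0.80011)(1 − 0.90032) = 0.99522
Series (B and [0.99522]): 0.84959 × 0.99522 = 0.84553
Parallel (A and [0.84553]): 1 − (1 − 0.80977)(1 − 0.84553) = 0.971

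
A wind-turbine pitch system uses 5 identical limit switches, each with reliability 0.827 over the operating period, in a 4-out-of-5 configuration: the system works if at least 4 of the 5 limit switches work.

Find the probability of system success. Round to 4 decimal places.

R = Σ_{i=4}^{5} C(5,i) p^i (1−p)^{5−i} with p = 0.827
C(5,4)·0.827^4·0.173^1 = 0.404611
C(5,5)·0.827^5·0.173^0 = 0.386837
Sum = 0.7914

0.7914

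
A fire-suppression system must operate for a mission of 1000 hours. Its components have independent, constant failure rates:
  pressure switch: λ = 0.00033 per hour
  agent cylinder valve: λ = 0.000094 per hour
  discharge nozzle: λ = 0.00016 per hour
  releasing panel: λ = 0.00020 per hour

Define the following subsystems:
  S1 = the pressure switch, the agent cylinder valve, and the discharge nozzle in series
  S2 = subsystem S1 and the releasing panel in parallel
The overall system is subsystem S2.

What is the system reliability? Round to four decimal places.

R(pressure switch) = exp(−0.00033 × 1000) = 0.718924
R(agent cylinder valve) = exp(−0.000094 × 1000) = 0.910283
R(discharge nozzle) = exp(−0.00016 × 1000) = 0.852144
R(releasing panel) = exp(−0.00020 × 1000) = 0.818731
Series (pressure switch, agent cylinder valve, and discharge nozzle): 0.718924 × 0.910283 × 0.852144 = 0.557664
Parallel ([0.557664] and releasing panel): 1 − (1 − 0.557664)(1 − 0.818731) = 0.9198

0.9198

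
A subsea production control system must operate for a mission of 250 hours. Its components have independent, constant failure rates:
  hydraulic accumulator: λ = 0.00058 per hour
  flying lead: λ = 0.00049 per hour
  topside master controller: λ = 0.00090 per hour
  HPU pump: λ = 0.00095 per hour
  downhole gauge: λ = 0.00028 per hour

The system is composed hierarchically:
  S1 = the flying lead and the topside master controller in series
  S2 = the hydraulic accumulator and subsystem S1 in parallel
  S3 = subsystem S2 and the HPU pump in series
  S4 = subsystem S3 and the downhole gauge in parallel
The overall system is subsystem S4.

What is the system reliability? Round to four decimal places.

0.9836

R(hydraulic accumulator) = exp(−0.00058 × 250) = 0.865022
R(flying lead) = exp(−0.00049 × 250) = 0.884706
R(topside master controller) = exp(−0.00090 × 250) = 0.798516
R(HPU pump) = exp(−0.00095 × 250) = 0.788597
R(downhole gauge) = exp(−0.00028 × 250) = 0.932394
Series (flying lead and topside master controller): 0.884706 × 0.798516 = 0.706452
Parallel (hydraulic accumulator and [0.706452]): 1 − (1 − 0.865022)(1 − 0.706452) = 0.960377
Series ([0.960377] and HPU pump): 0.960377 × 0.788597 = 0.757350
Parallel ([0.757350] and downhole gauge): 1 − (1 − 0.757350)(1 − 0.932394) = 0.9836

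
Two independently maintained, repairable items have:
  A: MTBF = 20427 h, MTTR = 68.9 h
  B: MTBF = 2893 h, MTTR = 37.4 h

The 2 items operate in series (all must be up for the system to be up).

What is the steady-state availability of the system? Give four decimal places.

A(A) = MTBF/(MTBF+MTTR) = 20427/(20427+68.9) = 0.996638
A(B) = MTBF/(MTBF+MTTR) = 2893/(2893+37.4) = 0.987237
Series availability: 0.996638 × 0.987237 = 0.9839

0.9839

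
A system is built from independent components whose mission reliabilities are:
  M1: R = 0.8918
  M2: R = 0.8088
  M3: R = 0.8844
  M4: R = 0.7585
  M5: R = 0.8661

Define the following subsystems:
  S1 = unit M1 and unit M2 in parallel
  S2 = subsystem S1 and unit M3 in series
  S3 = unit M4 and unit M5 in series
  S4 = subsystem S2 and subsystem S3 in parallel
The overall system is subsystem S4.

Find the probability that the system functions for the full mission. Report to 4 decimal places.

0.9541

Parallel (M1 and M2): 1 − (1 − 0.891800)(1 − 0.808800) = 0.979312
Series ([0.979312] and M3): 0.979312 × 0.884400 = 0.866104
Series (M4 and M5): 0.758500 × 0.866100 = 0.656937
Parallel ([0.866104] and [0.656937]): 1 − (1 − 0.866104)(1 − 0.656937) = 0.9541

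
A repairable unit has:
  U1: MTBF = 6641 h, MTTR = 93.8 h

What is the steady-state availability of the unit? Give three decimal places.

0.986

A(U1) = MTBF/(MTBF+MTTR) = 6641/(6641+93.8) = 0.986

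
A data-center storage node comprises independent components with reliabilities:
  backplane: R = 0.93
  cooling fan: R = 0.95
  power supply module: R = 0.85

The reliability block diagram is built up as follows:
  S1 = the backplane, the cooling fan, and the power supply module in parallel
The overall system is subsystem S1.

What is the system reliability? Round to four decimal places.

0.9995

Parallel (backplane, cooling fan, and power supply module): 1 − (1 − 0.930000)(1 − 0.950000)(1 − 0.850000) = 0.9995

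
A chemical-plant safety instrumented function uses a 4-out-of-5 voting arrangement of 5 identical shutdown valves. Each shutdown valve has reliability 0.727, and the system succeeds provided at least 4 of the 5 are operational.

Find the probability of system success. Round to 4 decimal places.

0.5844

R = Σ_{i=4}^{5} C(5,i) p^i (1−p)^{5−i} with p = 0.727
C(5,4)·0.727^4·0.273^1 = 0.381303
C(5,5)·0.727^5·0.273^0 = 0.203082
Sum = 0.5844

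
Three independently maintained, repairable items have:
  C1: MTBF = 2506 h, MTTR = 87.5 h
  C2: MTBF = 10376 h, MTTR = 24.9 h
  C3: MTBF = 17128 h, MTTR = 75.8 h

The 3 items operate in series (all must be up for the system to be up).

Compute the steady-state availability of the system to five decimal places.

A(C1) = MTBF/(MTBF+MTTR) = 2506/(2506+87.5) = 0.966262
A(C2) = MTBF/(MTBF+MTTR) = 10376/(10376+24.9) = 0.997606
A(C3) = MTBF/(MTBF+MTTR) = 17128/(17128+75.8) = 0.995594
Series availability: 0.966262 × 0.997606 × 0.995594 = 0.95970

0.95970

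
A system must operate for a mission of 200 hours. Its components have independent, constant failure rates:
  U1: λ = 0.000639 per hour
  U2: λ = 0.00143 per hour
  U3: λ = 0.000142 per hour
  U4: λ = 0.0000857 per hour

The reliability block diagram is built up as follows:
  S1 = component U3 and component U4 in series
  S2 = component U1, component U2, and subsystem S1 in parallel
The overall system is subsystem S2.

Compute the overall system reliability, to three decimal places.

0.999

R(U1) = exp(−0.000639 × 200) = 0.88003
R(U2) = exp(−0.00143 × 200) = 0.75126
R(U3) = exp(−0.000142 × 200) = 0.97200
R(U4) = exp(−0.0000857 × 200) = 0.98301
Series (U3 and U4): 0.97200 × 0.98301 = 0.95549
Parallel (U1, U2, and [0.95549]): 1 − (1 − 0.88003)(1 − 0.75126)(1 − 0.95549) = 0.999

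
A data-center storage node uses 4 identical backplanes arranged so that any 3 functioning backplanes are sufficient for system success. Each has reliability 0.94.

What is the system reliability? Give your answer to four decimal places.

0.9801

R = Σ_{i=3}^{4} C(4,i) p^i (1−p)^{4−i} with p = 0.94
C(4,3)·0.94^3·0.06^1 = 0.199340
C(4,4)·0.94^4·0.06^0 = 0.780749
Sum = 0.9801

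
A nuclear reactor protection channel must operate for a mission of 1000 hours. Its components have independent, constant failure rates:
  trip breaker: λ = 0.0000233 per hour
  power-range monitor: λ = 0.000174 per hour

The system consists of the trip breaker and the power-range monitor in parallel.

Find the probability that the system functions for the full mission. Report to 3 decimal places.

R(trip breaker) = exp(−0.0000233 × 1000) = 0.97697
R(power-range monitor) = exp(−0.000174 × 1000) = 0.84030
Parallel (trip breaker and power-range monitor): 1 − (1 − 0.97697)(1 − 0.84030) = 0.996

0.996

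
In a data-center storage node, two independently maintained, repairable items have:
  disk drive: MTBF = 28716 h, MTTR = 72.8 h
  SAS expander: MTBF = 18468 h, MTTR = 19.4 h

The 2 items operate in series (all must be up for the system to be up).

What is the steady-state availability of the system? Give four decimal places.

0.9964

A(disk drive) = MTBF/(MTBF+MTTR) = 28716/(28716+72.8) = 0.997471
A(SAS expander) = MTBF/(MTBF+MTTR) = 18468/(18468+19.4) = 0.998951
Series availability: 0.997471 × 0.998951 = 0.9964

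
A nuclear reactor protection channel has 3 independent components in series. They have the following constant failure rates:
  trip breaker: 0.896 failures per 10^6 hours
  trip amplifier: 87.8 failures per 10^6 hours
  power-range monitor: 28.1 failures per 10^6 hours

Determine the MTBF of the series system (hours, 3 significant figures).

Series of exponential components: λ_sys = Σ λ_i
λ_sys = 0.000000896 + 0.0000878 + 0.0000281 = 1.1680e-04 /h
MTBF = 1 / λ_sys = 8560 h

8560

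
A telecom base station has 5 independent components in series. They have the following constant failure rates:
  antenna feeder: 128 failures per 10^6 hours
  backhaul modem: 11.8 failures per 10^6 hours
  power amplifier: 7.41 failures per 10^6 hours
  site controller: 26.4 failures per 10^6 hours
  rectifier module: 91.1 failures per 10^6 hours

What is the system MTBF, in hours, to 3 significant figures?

Series of exponential components: λ_sys = Σ λ_i
λ_sys = 0.000128 + 0.0000118 + 0.00000741 + 0.0000264 + 0.0000911 = 2.6471e-04 /h
MTBF = 1 / λ_sys = 3780 h

3780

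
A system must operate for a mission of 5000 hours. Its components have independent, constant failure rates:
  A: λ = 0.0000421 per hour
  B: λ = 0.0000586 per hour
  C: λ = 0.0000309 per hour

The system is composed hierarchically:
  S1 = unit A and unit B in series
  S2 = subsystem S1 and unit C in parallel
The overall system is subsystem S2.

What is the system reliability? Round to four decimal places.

R(A) = exp(−0.0000421 × 5000) = 0.810179
R(B) = exp(−0.0000586 × 5000) = 0.746022
R(C) = exp(−0.0000309 × 5000) = 0.856843
Series (A and B): 0.810179 × 0.746022 = 0.604411
Parallel ([0.604411] and C): 1 − (1 − 0.604411)(1 − 0.856843) = 0.9434

0.9434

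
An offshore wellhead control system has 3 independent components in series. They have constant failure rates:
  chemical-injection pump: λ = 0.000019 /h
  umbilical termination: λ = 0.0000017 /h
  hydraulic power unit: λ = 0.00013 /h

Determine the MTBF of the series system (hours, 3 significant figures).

6640

Series of exponential components: λ_sys = Σ λ_i
λ_sys = 0.000019 + 0.0000017 + 0.00013 = 1.5070e-04 /h
MTBF = 1 / λ_sys = 6640 h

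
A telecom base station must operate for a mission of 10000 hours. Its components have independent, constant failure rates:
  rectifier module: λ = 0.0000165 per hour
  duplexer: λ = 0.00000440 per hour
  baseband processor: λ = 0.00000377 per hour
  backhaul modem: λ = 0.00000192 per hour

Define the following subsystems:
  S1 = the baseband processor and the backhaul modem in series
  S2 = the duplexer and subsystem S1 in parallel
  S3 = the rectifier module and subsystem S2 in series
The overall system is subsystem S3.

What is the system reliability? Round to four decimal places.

0.8459

R(rectifier module) = exp(−0.0000165 × 10000) = 0.847894
R(duplexer) = exp(−0.00000440 × 10000) = 0.956954
R(baseband processor) = exp(−0.00000377 × 10000) = 0.963002
R(backhaul modem) = exp(−0.00000192 × 10000) = 0.980983
Series (baseband processor and backhaul modem): 0.963002 × 0.980983 = 0.944689
Parallel (duplexer and [0.944689]): 1 − (1 − 0.956954)(1 − 0.944689) = 0.997619
Series (rectifier module and [0.997619]): 0.847894 × 0.997619 = 0.8459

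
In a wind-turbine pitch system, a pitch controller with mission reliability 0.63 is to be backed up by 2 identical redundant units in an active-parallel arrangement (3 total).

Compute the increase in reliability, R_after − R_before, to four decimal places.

0.3193

R_before = 0.63
R_after = 1 − (1 − 0.63)^3 = 0.9493
ΔR = 0.9493 − 0.63 = 0.3193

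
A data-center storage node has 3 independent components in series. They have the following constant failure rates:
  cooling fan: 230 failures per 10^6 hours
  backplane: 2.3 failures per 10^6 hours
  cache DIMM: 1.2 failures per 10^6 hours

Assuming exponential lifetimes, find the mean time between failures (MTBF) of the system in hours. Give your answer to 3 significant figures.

4280

Series of exponential components: λ_sys = Σ λ_i
λ_sys = 0.00023 + 0.0000023 + 0.0000012 = 2.3350e-04 /h
MTBF = 1 / λ_sys = 4280 h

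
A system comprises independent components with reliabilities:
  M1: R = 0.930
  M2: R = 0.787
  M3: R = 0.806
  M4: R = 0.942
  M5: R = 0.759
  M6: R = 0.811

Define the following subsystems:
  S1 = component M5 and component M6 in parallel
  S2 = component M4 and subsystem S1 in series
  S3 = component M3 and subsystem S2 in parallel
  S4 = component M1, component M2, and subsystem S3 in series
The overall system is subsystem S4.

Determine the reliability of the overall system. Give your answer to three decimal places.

0.718

Parallel (M5 and M6): 1 − (1 − 0.75900)(1 − 0.81100) = 0.95445
Series (M4 and [0.95445]): 0.94200 × 0.95445 = 0.89909
Parallel (M3 and [0.89909]): 1 − (1 − 0.80600)(1 − 0.89909) = 0.98042
Series (M1, M2, and [0.98042]): 0.93000 × 0.78700 × 0.98042 = 0.718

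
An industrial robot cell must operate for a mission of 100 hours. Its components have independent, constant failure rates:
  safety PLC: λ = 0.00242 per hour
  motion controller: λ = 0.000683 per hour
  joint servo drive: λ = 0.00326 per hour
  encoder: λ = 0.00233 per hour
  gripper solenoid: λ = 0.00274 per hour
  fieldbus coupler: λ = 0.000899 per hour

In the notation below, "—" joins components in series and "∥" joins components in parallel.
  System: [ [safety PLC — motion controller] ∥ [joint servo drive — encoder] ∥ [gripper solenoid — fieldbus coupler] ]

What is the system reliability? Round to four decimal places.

0.9652

R(safety PLC) = exp(−0.00242 × 100) = 0.785056
R(motion controller) = exp(−0.000683 × 100) = 0.933980
R(joint servo drive) = exp(−0.00326 × 100) = 0.721805
R(encoder) = exp(−0.00233 × 100) = 0.792154
R(gripper solenoid) = exp(−0.00274 × 100) = 0.760332
R(fieldbus coupler) = exp(−0.000899 × 100) = 0.914023
Series (safety PLC and motion controller): 0.785056 × 0.933980 = 0.733227
Series (joint servo drive and encoder): 0.721805 × 0.792154 = 0.571781
Series (gripper solenoid and fieldbus coupler): 0.760332 × 0.914023 = 0.694961
Parallel ([0.733227], [0.571781], and [0.694961]): 1 − (1 − 0.733227)(1 − 0.571781)(1 − 0.694961) = 0.9652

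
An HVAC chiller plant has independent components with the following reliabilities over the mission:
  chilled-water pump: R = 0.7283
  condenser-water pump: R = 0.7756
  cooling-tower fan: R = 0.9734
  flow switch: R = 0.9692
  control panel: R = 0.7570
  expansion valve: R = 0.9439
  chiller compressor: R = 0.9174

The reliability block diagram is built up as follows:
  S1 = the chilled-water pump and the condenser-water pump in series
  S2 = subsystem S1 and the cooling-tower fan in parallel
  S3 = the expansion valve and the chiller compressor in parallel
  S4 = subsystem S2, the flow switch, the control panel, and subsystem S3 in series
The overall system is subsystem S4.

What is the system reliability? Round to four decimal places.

0.7218

Series (chilled-water pump and condenser-water pump): 0.728300 × 0.775600 = 0.564869
Parallel ([0.564869] and cooling-tower fan): 1 − (1 − 0.564869)(1 − 0.973400) = 0.988426
Parallel (expansion valve and chiller compressor): 1 − (1 − 0.943900)(1 − 0.917400) = 0.995366
Series ([0.988426], flow switch, control panel, and [0.995366]): 0.988426 × 0.969200 × 0.757000 × 0.995366 = 0.7218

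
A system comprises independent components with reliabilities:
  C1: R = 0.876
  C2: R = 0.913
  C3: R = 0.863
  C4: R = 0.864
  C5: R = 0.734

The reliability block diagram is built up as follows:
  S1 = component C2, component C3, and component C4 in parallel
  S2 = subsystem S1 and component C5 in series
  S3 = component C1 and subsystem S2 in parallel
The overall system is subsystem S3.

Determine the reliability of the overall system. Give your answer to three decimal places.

0.967

Parallel (C2, C3, and C4): 1 − (1 − 0.91300)(1 − 0.86300)(1 − 0.86400) = 0.99838
Series ([0.99838] and C5): 0.99838 × 0.73400 = 0.73281
Parallel (C1 and [0.73281]): 1 − (1 − 0.87600)(1 − 0.73281) = 0.967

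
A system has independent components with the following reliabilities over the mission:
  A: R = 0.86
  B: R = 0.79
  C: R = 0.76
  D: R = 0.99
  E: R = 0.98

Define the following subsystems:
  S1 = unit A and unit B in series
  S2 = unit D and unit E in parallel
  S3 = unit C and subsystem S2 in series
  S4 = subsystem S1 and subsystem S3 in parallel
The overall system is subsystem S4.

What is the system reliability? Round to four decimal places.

0.9230

Series (A and B): 0.860000 × 0.790000 = 0.679400
Parallel (D and E): 1 − (1 − 0.990000)(1 − 0.980000) = 0.999800
Series (C and [0.999800]): 0.760000 × 0.999800 = 0.759848
Parallel ([0.679400] and [0.759848]): 1 − (1 − 0.679400)(1 − 0.759848) = 0.9230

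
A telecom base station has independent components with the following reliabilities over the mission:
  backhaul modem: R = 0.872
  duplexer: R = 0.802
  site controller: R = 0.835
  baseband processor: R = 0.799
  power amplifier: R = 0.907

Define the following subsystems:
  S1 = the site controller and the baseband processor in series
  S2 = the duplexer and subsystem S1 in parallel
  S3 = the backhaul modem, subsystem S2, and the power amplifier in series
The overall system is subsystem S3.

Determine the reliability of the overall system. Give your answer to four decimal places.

Series (site controller and baseband processor): 0.835000 × 0.799000 = 0.667165
Parallel (duplexer and [0.667165]): 1 − (1 − 0.802000)(1 − 0.667165) = 0.934099
Series (backhaul modem, [0.934099], and power amplifier): 0.872000 × 0.934099 × 0.907000 = 0.7388

0.7388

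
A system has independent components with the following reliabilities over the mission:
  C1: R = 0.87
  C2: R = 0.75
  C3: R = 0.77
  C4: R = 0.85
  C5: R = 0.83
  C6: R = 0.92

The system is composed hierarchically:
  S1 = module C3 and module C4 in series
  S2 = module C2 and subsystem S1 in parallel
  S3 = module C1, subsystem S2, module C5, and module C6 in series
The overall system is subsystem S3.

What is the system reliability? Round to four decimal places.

0.6070

Series (C3 and C4): 0.770000 × 0.850000 = 0.654500
Parallel (C2 and [0.654500]): 1 − (1 − 0.750000)(1 − 0.654500) = 0.913625
Series (C1, [0.913625], C5, and C6): 0.870000 × 0.913625 × 0.830000 × 0.920000 = 0.6070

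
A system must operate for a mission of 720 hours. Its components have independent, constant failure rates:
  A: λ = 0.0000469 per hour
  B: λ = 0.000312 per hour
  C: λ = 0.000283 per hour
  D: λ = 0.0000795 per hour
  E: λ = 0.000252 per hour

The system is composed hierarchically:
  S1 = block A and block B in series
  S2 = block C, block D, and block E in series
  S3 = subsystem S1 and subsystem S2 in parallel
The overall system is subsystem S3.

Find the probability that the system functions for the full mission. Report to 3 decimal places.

R(A) = exp(−0.0000469 × 720) = 0.96680
R(B) = exp(−0.000312 × 720) = 0.79880
R(C) = exp(−0.000283 × 720) = 0.81566
R(D) = exp(−0.0000795 × 720) = 0.94437
R(E) = exp(−0.000252 × 720) = 0.83407
Series (A and B): 0.96680 × 0.79880 = 0.77228
Series (C, D, and E): 0.81566 × 0.94437 × 0.83407 = 0.64247
Parallel ([0.77228] and [0.64247]): 1 − (1 − 0.77228)(1 − 0.64247) = 0.919

0.919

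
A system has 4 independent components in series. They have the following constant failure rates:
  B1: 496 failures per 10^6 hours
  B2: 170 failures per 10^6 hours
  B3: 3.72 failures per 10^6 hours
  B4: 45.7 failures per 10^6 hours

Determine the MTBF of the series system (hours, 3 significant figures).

1400

Series of exponential components: λ_sys = Σ λ_i
λ_sys = 0.000496 + 0.000170 + 0.00000372 + 0.0000457 = 7.1542e-04 /h
MTBF = 1 / λ_sys = 1400 h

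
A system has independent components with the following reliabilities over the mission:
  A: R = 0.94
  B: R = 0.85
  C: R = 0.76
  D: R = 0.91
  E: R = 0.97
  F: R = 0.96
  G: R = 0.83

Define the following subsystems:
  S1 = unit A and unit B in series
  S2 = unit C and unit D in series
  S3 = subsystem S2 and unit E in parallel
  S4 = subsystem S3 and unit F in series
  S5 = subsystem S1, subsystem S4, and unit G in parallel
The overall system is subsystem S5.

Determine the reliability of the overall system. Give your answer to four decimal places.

0.9983

Series (A and B): 0.940000 × 0.850000 = 0.799000
Series (C and D): 0.760000 × 0.910000 = 0.691600
Parallel ([0.691600] and E): 1 − (1 − 0.691600)(1 − 0.970000) = 0.990748
Series ([0.990748] and F): 0.990748 × 0.960000 = 0.951118
Parallel ([0.799000], [0.951118], and G): 1 − (1 − 0.799000)(1 − 0.951118)(1 − 0.830000) = 0.9983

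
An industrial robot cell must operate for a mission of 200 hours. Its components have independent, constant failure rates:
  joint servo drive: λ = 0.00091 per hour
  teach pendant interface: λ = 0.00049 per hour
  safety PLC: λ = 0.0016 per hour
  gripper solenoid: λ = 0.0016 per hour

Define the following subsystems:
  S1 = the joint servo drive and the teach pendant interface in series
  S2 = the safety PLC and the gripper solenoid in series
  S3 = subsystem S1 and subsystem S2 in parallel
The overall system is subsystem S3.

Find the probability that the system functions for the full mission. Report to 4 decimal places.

0.8846

R(joint servo drive) = exp(−0.00091 × 200) = 0.833601
R(teach pendant interface) = exp(−0.00049 × 200) = 0.906649
R(safety PLC) = exp(−0.0016 × 200) = 0.726149
R(gripper solenoid) = exp(−0.0016 × 200) = 0.726149
Series (joint servo drive and teach pendant interface): 0.833601 × 0.906649 = 0.755784
Series (safety PLC and gripper solenoid): 0.726149 × 0.726149 = 0.527292
Parallel ([0.755784] and [0.527292]): 1 − (1 − 0.755784)(1 − 0.527292) = 0.8846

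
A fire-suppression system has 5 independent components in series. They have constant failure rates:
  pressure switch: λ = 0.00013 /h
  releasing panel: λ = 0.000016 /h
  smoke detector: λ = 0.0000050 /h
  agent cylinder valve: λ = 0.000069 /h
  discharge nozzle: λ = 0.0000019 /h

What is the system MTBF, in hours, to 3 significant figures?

4510

Series of exponential components: λ_sys = Σ λ_i
λ_sys = 0.00013 + 0.000016 + 0.0000050 + 0.000069 + 0.0000019 = 2.2190e-04 /h
MTBF = 1 / λ_sys = 4510 h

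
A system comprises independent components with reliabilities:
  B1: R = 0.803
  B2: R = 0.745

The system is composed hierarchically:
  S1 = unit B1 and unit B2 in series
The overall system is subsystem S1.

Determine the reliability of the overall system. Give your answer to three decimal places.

0.598

Series (B1 and B2): 0.80300 × 0.74500 = 0.598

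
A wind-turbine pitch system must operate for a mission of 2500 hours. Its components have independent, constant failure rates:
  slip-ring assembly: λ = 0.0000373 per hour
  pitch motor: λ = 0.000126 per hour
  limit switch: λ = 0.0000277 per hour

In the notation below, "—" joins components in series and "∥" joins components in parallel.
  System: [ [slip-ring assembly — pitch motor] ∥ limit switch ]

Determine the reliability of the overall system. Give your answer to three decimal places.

0.978

R(slip-ring assembly) = exp(−0.0000373 × 2500) = 0.91097
R(pitch motor) = exp(−0.000126 × 2500) = 0.72979
R(limit switch) = exp(−0.0000277 × 2500) = 0.93309
Series (slip-ring assembly and pitch motor): 0.91097 × 0.72979 = 0.66482
Parallel ([0.66482] and limit switch): 1 − (1 − 0.66482)(1 − 0.93309) = 0.978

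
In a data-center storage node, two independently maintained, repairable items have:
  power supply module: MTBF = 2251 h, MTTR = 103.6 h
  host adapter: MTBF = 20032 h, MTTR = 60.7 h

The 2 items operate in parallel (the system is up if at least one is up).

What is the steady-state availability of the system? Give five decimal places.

A(power supply module) = MTBF/(MTBF+MTTR) = 2251/(2251+103.6) = 0.956001
A(host adapter) = MTBF/(MTBF+MTTR) = 20032/(20032+60.7) = 0.996979
Parallel availability: 1 − (1 − 0.956001)(1 − 0.996979) = 0.99987

0.99987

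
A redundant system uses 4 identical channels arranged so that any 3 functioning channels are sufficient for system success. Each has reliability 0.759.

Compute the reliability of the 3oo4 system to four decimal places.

0.7534

R = Σ_{i=3}^{4} C(4,i) p^i (1−p)^{4−i} with p = 0.759
C(4,3)·0.759^3·0.241^1 = 0.421505
C(4,4)·0.759^4·0.241^0 = 0.331869
Sum = 0.7534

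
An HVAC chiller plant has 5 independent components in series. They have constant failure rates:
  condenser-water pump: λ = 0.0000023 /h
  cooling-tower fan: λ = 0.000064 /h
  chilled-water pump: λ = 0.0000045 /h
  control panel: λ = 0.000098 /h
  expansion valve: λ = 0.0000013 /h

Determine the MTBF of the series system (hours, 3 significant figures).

Series of exponential components: λ_sys = Σ λ_i
λ_sys = 0.0000023 + 0.000064 + 0.0000045 + 0.000098 + 0.0000013 = 1.7010e-04 /h
MTBF = 1 / λ_sys = 5880 h

5880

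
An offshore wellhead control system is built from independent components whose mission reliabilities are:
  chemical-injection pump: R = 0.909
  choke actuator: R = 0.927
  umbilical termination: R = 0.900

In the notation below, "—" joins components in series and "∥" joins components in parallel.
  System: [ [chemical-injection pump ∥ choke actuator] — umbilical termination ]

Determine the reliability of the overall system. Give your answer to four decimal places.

0.8940

Parallel (chemical-injection pump and choke actuator): 1 − (1 − 0.909000)(1 − 0.927000) = 0.993357
Series ([0.993357] and umbilical termination): 0.993357 × 0.900000 = 0.8940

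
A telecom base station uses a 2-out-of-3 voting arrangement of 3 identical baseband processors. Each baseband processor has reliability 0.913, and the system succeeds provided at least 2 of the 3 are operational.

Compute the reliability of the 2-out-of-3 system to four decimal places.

0.9786

R = Σ_{i=2}^{3} C(3,i) p^i (1−p)^{3−i} with p = 0.913
C(3,2)·0.913^2·0.087^1 = 0.217562
C(3,3)·0.913^3·0.087^0 = 0.761048
Sum = 0.9786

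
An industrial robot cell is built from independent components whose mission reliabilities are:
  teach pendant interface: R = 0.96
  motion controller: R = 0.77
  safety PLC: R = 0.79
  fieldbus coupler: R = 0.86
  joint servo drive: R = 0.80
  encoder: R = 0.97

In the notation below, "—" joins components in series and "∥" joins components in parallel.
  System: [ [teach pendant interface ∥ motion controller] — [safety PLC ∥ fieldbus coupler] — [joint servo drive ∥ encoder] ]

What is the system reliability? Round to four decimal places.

0.9559

Parallel (teach pendant interface and motion controller): 1 − (1 − 0.960000)(1 − 0.770000) = 0.990800
Parallel (safety PLC and fieldbus coupler): 1 − (1 − 0.790000)(1 − 0.860000) = 0.970600
Parallel (joint servo drive and encoder): 1 − (1 − 0.800000)(1 − 0.970000) = 0.994000
Series ([0.990800], [0.970600], and [0.994000]): 0.990800 × 0.970600 × 0.994000 = 0.9559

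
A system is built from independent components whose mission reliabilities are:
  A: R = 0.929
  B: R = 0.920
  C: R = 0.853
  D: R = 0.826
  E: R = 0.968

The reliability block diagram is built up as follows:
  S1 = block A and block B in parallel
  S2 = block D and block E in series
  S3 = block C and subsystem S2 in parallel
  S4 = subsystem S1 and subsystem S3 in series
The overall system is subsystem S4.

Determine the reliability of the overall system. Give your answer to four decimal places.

Parallel (A and B): 1 − (1 − 0.929000)(1 − 0.920000) = 0.994320
Series (D and E): 0.826000 × 0.968000 = 0.799568
Parallel (C and [0.799568]): 1 − (1 − 0.853000)(1 − 0.799568) = 0.970536
Series ([0.994320] and [0.970536]): 0.994320 × 0.970536 = 0.9650

0.9650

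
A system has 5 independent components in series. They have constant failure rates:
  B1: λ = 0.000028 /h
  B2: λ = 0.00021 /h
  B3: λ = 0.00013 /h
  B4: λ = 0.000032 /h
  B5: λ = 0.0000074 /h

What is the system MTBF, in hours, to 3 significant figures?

2450

Series of exponential components: λ_sys = Σ λ_i
λ_sys = 0.000028 + 0.00021 + 0.00013 + 0.000032 + 0.0000074 = 4.0740e-04 /h
MTBF = 1 / λ_sys = 2450 h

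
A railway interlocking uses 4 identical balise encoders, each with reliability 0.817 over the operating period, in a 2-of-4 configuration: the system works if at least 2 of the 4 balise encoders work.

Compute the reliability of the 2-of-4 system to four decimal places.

R = Σ_{i=2}^{4} C(4,i) p^i (1−p)^{4−i} with p = 0.817
C(4,2)·0.817^2·0.183^2 = 0.134121
C(4,3)·0.817^3·0.183^1 = 0.399188
C(4,4)·0.817^4·0.183^0 = 0.445542
Sum = 0.9789

0.9789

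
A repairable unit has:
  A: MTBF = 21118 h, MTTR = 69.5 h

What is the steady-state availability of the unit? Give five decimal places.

0.99672

A(A) = MTBF/(MTBF+MTTR) = 21118/(21118+69.5) = 0.99672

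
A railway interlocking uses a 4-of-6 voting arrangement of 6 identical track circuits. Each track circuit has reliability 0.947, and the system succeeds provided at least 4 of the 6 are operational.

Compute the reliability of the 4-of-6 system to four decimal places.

R = Σ_{i=4}^{6} C(6,i) p^i (1−p)^{6−i} with p = 0.947
C(6,4)·0.947^4·0.053^2 = 0.033888
C(6,5)·0.947^5·0.053^1 = 0.242202
C(6,6)·0.947^6·0.053^0 = 0.721273
Sum = 0.9974

0.9974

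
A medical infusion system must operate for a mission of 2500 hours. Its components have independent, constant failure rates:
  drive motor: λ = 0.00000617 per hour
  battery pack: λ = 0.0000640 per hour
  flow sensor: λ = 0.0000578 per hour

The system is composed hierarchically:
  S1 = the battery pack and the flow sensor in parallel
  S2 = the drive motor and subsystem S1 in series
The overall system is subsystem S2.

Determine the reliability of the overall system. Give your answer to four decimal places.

0.9651

R(drive motor) = exp(−0.00000617 × 2500) = 0.984693
R(battery pack) = exp(−0.0000640 × 2500) = 0.852144
R(flow sensor) = exp(−0.0000578 × 2500) = 0.865455
Parallel (battery pack and flow sensor): 1 − (1 − 0.852144)(1 − 0.865455) = 0.980107
Series (drive motor and [0.980107]): 0.984693 × 0.980107 = 0.9651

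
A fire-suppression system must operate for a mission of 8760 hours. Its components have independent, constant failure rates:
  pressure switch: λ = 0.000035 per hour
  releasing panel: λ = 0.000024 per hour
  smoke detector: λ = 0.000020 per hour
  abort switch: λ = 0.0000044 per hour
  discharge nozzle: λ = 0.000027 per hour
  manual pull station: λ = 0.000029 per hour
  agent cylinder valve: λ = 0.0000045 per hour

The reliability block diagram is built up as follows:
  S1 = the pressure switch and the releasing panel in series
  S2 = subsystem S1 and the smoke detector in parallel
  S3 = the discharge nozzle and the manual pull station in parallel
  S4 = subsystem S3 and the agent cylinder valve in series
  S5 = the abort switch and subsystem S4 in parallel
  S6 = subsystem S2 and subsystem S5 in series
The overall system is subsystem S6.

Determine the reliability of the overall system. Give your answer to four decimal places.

R(pressure switch) = exp(−0.000035 × 8760) = 0.735945
R(releasing panel) = exp(−0.000024 × 8760) = 0.810390
R(smoke detector) = exp(−0.000020 × 8760) = 0.839289
R(abort switch) = exp(−0.0000044 × 8760) = 0.962189
R(discharge nozzle) = exp(−0.000027 × 8760) = 0.789370
R(manual pull station) = exp(−0.000029 × 8760) = 0.775661
R(agent cylinder valve) = exp(−0.0000045 × 8760) = 0.961347
Series (pressure switch and releasing panel): 0.735945 × 0.810390 = 0.596402
Parallel ([0.596402] and smoke detector): 1 − (1 − 0.596402)(1 − 0.839289) = 0.935137
Parallel (discharge nozzle and manual pull station): 1 − (1 − 0.789370)(1 − 0.775661) = 0.952747
Series ([0.952747] and agent cylinder valve): 0.952747 × 0.961347 = 0.915920
Parallel (abort switch and [0.915920]): 1 − (1 − 0.962189)(1 − 0.915920) = 0.996821
Series ([0.935137] and [0.996821]): 0.935137 × 0.996821 = 0.9322

0.9322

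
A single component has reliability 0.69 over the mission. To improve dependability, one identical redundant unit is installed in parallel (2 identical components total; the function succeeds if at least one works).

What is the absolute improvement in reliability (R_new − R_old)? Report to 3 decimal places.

0.214

R_before = 0.69
R_after = 1 − (1 − 0.69)^2 = 0.904
ΔR = 0.904 − 0.69 = 0.214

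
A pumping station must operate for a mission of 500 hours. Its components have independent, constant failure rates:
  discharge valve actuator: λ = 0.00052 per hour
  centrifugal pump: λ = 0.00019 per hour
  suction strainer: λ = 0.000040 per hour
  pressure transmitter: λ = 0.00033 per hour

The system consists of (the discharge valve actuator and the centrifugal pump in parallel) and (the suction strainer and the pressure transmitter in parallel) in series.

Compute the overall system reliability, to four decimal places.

R(discharge valve actuator) = exp(−0.00052 × 500) = 0.771052
R(centrifugal pump) = exp(−0.00019 × 500) = 0.909373
R(suction strainer) = exp(−0.000040 × 500) = 0.980199
R(pressure transmitter) = exp(−0.00033 × 500) = 0.847894
Parallel (discharge valve actuator and centrifugal pump): 1 − (1 − 0.771052)(1 − 0.909373) = 0.979251
Parallel (suction strainer and pressure transmitter): 1 − (1 − 0.980199)(1 − 0.847894) = 0.996988
Series ([0.979251] and [0.996988]): 0.979251 × 0.996988 = 0.9763

0.9763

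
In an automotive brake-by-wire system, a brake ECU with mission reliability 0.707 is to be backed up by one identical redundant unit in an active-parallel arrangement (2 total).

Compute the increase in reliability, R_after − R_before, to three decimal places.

R_before = 0.707
R_after = 1 − (1 − 0.707)^2 = 0.914
ΔR = 0.914 − 0.707 = 0.207

0.207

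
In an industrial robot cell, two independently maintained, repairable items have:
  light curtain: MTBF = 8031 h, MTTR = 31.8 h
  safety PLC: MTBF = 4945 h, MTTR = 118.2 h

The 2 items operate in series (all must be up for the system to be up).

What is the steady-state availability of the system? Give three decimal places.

A(light curtain) = MTBF/(MTBF+MTTR) = 8031/(8031+31.8) = 0.996056
A(safety PLC) = MTBF/(MTBF+MTTR) = 4945/(4945+118.2) = 0.976655
Series availability: 0.996056 × 0.976655 = 0.973

0.973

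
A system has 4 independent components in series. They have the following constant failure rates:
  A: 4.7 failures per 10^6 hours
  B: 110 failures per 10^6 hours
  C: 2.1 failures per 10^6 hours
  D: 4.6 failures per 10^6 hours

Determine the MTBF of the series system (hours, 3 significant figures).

Series of exponential components: λ_sys = Σ λ_i
λ_sys = 0.0000047 + 0.00011 + 0.0000021 + 0.0000046 = 1.2140e-04 /h
MTBF = 1 / λ_sys = 8240 h

8240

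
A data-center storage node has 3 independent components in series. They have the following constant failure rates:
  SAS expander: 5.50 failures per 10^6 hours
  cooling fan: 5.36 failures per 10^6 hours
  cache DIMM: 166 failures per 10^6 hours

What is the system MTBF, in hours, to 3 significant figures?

Series of exponential components: λ_sys = Σ λ_i
λ_sys = 0.00000550 + 0.00000536 + 0.000166 = 1.7686e-04 /h
MTBF = 1 / λ_sys = 5650 h

5650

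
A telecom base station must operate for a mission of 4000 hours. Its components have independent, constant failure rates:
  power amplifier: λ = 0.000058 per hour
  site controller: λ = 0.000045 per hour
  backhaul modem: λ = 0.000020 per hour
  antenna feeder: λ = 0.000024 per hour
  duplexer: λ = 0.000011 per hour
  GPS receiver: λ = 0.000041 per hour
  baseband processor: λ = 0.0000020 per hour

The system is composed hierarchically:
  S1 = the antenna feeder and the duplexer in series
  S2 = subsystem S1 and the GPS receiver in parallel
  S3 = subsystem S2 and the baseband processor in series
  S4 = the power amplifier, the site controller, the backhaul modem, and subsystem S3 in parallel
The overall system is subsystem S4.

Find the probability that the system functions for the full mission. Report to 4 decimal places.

0.9999

R(power amplifier) = exp(−0.000058 × 4000) = 0.792946
R(site controller) = exp(−0.000045 × 4000) = 0.835270
R(backhaul modem) = exp(−0.000020 × 4000) = 0.923116
R(antenna feeder) = exp(−0.000024 × 4000) = 0.908464
R(duplexer) = exp(−0.000011 × 4000) = 0.956954
R(GPS receiver) = exp(−0.000041 × 4000) = 0.848742
R(baseband processor) = exp(−0.0000020 × 4000) = 0.992032
Series (antenna feeder and duplexer): 0.908464 × 0.956954 = 0.869358
Parallel ([0.869358] and GPS receiver): 1 − (1 − 0.869358)(1 − 0.848742) = 0.980239
Series ([0.980239] and baseband processor): 0.980239 × 0.992032 = 0.972428
Parallel (power amplifier, site controller, backhaul modem, and [0.972428]): 1 − (1 − 0.792946)(1 − 0.835270)(1 − 0.923116)(1 − 0.972428) = 0.9999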